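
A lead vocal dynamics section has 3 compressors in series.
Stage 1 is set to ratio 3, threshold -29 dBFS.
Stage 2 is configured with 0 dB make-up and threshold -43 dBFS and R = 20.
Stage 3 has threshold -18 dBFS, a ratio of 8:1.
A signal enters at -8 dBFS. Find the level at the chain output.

Stage 1: 21 dB above -29 dBFS, reduced 3:1 to 7 dB above → -22 dBFS.
Stage 2: -22 dBFS is 21 dB over -43 dBFS; at 20:1 that becomes 1.05 dB over, giving -41.95 dBFS.
Stage 3: -41.95 dBFS is at or below the -18 dBFS threshold — no compression; output -41.95 dBFS.

-41.95 dBFS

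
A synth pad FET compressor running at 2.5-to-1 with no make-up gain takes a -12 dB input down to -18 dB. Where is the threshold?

Let T be the threshold. Output overshoot = (input overshoot)/R, so -18 − T = (-12 − T)/2.5.
2.5·(-18 − T) = -12 − T → 1.5·T = -45 − (-12) = -33.
T = -33/1.5 = -22 dB.

-22 dB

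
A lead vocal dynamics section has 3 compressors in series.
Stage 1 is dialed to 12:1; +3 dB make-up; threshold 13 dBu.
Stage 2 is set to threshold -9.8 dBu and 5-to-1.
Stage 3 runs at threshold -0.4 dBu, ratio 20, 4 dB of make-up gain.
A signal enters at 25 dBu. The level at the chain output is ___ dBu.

Stage 1: 25 dBu is 12 dB over 13 dBu; at 12:1 that becomes 1 dB over, giving 14 dBu; +3 dB make-up → 17 dBu.
Stage 2: 17 dBu is 26.8 dB over -9.8 dBu; at 5:1 that becomes 5.36 dB over, giving -4.44 dBu.
Stage 3: -4.44 dBu is at or below the -0.4 dBu threshold — no compression; make-up brings it to -0.44 dBu.

-0.44 dBu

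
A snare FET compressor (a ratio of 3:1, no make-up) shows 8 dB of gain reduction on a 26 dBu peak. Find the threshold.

14 dBu

Input is 12 dB above T (since output overshoot × R = input overshoot: (18 − T)·3 = 26 − T gives T = 14 dBu).
Check: 14 + (26 − 14)/3 = 14 + 4 = 18 dBu. ✓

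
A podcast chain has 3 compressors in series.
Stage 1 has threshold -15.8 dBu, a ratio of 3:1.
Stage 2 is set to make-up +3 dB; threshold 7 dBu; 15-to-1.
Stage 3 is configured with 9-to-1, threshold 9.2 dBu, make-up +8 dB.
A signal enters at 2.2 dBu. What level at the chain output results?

1.2 dBu

Stage 1: 2.2 dBu is 18 dB over -15.8 dBu; at 3:1 that becomes 6 dB over, giving -9.8 dBu.
Stage 2: -9.8 dBu is at or below the 7 dBu threshold — no compression; make-up brings it to -6.8 dBu.
Stage 3: below threshold (-6.8 ≤ 9.2); passes unchanged; make-up brings it to 1.2 dBu.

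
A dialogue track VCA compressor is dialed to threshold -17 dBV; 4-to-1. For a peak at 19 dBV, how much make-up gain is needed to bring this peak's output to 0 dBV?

8 dB

Without make-up, output = threshold + overshoot/4 = -17 + 9 = -8 dBV.
Gap to target: 8 dB.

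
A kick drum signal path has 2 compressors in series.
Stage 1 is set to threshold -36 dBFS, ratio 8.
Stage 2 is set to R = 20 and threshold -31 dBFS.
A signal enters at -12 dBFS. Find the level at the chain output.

Stage 1: -12 dBFS is 24 dB over -36 dBFS; at 8:1 that becomes 3 dB over, giving -33 dBFS.
Stage 2: -33 dBFS is at or below the -31 dBFS threshold — no compression; output -33 dBFS.

-33 dBFS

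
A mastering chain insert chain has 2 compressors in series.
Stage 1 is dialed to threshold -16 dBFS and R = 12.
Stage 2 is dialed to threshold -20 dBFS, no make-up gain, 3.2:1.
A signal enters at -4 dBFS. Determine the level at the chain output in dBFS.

Stage 1: -4 dBFS is 12 dB over -16 dBFS; at 12:1 that becomes 1 dB over, giving -15 dBFS.
Stage 2: overshoot 5 dB → 5/3.2 = 1.5625 dB → -18.4375 dBFS.

-18.4375 dBFS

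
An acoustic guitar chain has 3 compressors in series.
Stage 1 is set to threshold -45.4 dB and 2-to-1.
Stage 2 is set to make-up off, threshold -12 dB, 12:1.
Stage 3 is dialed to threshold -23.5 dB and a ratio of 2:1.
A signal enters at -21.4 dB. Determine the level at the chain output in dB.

-33.4 dB

Stage 1: -21.4 dB is 24 dB over -45.4 dB; at 2:1 that becomes 12 dB over, giving -33.4 dB.
Stage 2: -33.4 dB ≤ -12 dB, so stage 2 doesn't engage; output -33.4 dB.
Stage 3: below threshold (-33.4 ≤ -23.5); passes unchanged; output -33.4 dB.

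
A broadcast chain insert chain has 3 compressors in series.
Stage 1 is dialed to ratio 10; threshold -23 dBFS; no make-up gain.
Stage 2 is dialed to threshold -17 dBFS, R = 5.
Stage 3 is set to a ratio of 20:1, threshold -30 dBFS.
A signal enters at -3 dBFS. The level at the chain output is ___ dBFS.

Stage 1: overshoot 20 dB → 20/10 = 2 dB → -21 dBFS.
Stage 2: -21 dBFS ≤ -17 dBFS, so stage 2 doesn't engage; output -21 dBFS.
Stage 3: overshoot 9 dB → 9/20 = 0.45 dB → -29.55 dBFS.

-29.55 dBFS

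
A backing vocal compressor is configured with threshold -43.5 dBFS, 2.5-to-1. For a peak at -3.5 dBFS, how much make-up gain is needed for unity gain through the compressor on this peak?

24 dB

Overshoot 40 dB → 40/2.5 = 16 dB after compression, so the compressed level is -43.5 + 16 = -27.5 dBFS.
Make-up = target − compressed = -3.5 − (-27.5) = 24 dB.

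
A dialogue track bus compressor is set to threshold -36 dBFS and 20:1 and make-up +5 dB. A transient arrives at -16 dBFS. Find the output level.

-30 dBFS

Overshoot: -16 − (-36) = 20 dB.
At 20:1 the overshoot is divided by 20, leaving 1 dB above threshold.
Output = -36 + 1 = -35 dBFS; make-up adds 5 dB, giving -30 dBFS.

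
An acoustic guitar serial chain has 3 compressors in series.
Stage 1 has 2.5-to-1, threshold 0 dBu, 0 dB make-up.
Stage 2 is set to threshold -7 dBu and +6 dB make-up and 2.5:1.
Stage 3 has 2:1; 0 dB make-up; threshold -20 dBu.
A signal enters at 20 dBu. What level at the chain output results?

Stage 1: 20 dB above 0 dBu, reduced 2.5:1 to 8 dB above → 8 dBu.
Stage 2: overshoot 15 dB → 15/2.5 = 6 dB → -1 dBu; +6 dB make-up → 5 dBu.
Stage 3: 5 dBu is 25 dB over -20 dBu; at 2:1 that becomes 12.5 dB over, giving -7.5 dBu.

-7.5 dBu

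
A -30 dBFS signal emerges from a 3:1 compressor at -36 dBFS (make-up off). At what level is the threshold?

Input is 9 dB above T (since output overshoot × R = input overshoot: (-36 − T)·3 = -30 − T gives T = -39 dBFS).
Check: -39 + (-30 − (-39))/3 = -39 + 3 = -36 dBFS. ✓

-39 dBFS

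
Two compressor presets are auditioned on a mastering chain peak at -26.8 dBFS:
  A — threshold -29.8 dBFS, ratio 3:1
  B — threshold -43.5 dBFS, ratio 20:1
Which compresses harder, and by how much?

A: GR = 3 − 3/3 = 2 dB.
B: GR = 16.7 − 16.7/20 = 15.865 dB.
B reduces 13.865 dB more.

B, by 13.865 dB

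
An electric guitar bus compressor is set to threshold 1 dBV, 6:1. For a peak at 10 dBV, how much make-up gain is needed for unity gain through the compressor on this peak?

Overshoot 9 dB → 9/6 = 1.5 dB after compression, so the compressed level is 1 + 1.5 = 2.5 dBV.
Make-up = target − compressed = 10 − 2.5 = 7.5 dB.

7.5 dB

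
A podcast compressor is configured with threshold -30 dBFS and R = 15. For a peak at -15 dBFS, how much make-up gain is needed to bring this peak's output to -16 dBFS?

Without make-up, output = threshold + overshoot/15 = -30 + 1 = -29 dBFS.
Gap to target: 13 dB.

13 dB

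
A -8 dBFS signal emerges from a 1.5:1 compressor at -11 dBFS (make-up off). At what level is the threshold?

-17 dBFS

Gain reduction = -8 − (-11) = 3 dB; output overshoot = GR / (R − 1) = 3 / 0.5 = 6 dB.
Threshold = output − output overshoot = -11 − 6 = -17 dBFS.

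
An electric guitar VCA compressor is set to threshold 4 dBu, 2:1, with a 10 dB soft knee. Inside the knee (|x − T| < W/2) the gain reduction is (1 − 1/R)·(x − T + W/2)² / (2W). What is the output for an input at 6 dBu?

x − T + W/2 = 6 − 4 + 5 = 7.
GR = (1 − 1/2) × 7² / 20 = 0.5 × 49 / 20 = 1.225 dB.
Output = 6 − 1.225 = 4.775 dBu.

4.775 dBu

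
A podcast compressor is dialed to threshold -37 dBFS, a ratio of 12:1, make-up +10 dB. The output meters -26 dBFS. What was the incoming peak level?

Before make-up, the level was -26 − 10 = -36 dBFS.
The compressed level sits -36 − (-37) = 1 dB over threshold.
Before 12:1 compression the overshoot was 1 × 12 = 12 dB, so input = -37 + 12 = -25 dBFS.

-25 dBFS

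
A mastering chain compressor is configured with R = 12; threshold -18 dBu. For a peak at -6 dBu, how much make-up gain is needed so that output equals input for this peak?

Overshoot 12 dB → 12/12 = 1 dB after compression, so the compressed level is -18 + 1 = -17 dBu.
Make-up = target − compressed = -6 − (-17) = 11 dB.

11 dB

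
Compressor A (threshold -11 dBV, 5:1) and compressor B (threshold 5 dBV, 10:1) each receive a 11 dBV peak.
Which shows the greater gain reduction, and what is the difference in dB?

A: overshoot 22 dB → output overshoot 4.4 dB → GR 17.6 dB.
B: overshoot 6 dB → output overshoot 0.6 dB → GR 5.4 dB.
A reduces 12.2 dB more.

A, by 12.2 dB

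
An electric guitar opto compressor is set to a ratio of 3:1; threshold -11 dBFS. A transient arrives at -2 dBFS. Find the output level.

-8 dBFS

-2 dBFS sits 9 dB over threshold.
3:1 compression reduces that to 9/3 = 3 dB over.
So the level is -11 + 3 = -8 dBFS.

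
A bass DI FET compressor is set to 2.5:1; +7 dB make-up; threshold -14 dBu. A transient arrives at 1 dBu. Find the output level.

-1 dBu

Overshoot: 1 − (-14) = 15 dB.
At 2.5:1 the overshoot is divided by 2.5, leaving 6 dB above threshold.
Output = -14 + 6 = -8 dBu; make-up adds 7 dB, giving -1 dBu.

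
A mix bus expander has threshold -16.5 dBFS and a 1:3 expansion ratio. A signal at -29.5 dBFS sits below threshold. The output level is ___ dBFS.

-55.5 dBFS

The input is 13 dB below the -16.5 dBFS threshold.
A 1:3 expander multiplies undershoot by 3: 13 × 3 = 39 dB below threshold.
Output = -16.5 − 39 = -55.5 dBFS.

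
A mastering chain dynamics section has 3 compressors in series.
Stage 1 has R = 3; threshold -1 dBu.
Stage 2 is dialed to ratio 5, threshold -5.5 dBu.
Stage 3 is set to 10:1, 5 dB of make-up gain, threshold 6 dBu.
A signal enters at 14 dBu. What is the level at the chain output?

1.4 dBu

Stage 1: 14 dBu is 15 dB over -1 dBu; at 3:1 that becomes 5 dB over, giving 4 dBu.
Stage 2: overshoot 9.5 dB → 9.5/5 = 1.9 dB → -3.6 dBu.
Stage 3: below threshold (-3.6 ≤ 6); passes unchanged; make-up brings it to 1.4 dBu.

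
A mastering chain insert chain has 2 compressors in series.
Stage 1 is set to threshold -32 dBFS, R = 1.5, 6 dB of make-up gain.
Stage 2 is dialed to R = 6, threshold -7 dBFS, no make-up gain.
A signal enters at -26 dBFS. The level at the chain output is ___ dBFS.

-22 dBFS

Stage 1: 6 dB above -32 dBFS, reduced 1.5:1 to 4 dB above → -28 dBFS; +6 dB make-up → -22 dBFS.
Stage 2: below threshold (-22 ≤ -7); passes unchanged; output -22 dBFS.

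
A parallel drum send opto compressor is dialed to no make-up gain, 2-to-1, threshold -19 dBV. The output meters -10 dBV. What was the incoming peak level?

-1 dBV

Post-compression overshoot = -10 − (-19) = 9 dB.
Undo the ratio: input overshoot = 9 × 2 = 18 dB, giving input = -1 dBV.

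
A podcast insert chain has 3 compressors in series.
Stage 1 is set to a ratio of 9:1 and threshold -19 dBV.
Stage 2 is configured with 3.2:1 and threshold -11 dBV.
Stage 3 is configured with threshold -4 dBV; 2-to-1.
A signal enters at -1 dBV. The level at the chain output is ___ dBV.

-17 dBV

Stage 1: -1 dBV is 18 dB over -19 dBV; at 9:1 that becomes 2 dB over, giving -17 dBV.
Stage 2: -17 dBV is at or below the -11 dBV threshold — no compression; output -17 dBV.
Stage 3: -17 dBV ≤ -4 dBV, so stage 3 doesn't engage; output -17 dBV.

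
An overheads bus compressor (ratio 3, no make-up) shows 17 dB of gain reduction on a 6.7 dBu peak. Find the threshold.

-18.8 dBu

Let T be the threshold. Output overshoot = (input overshoot)/R, so -10.3 − T = (6.7 − T)/3.
3·(-10.3 − T) = 6.7 − T → 2·T = -30.9 − 6.7 = -37.6.
T = -37.6/2 = -18.8 dBu.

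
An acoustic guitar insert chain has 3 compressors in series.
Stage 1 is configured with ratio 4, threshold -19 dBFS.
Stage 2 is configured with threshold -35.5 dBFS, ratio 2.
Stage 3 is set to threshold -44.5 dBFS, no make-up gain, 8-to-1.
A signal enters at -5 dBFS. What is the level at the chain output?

Stage 1: 14 dB above -19 dBFS, reduced 4:1 to 3.5 dB above → -15.5 dBFS.
Stage 2: 20 dB above -35.5 dBFS, reduced 2:1 to 10 dB above → -25.5 dBFS.
Stage 3: 19 dB above -44.5 dBFS, reduced 8:1 to 2.375 dB above → -42.125 dBFS.

-42.125 dBFS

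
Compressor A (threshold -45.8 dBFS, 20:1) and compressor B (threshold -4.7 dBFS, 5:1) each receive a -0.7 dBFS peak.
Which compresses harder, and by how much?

A, by 39.645 dB

A: overshoot 45.1 dB → output overshoot 2.255 dB → GR 42.845 dB.
B: overshoot 4 dB → output overshoot 0.8 dB → GR 3.2 dB.
Difference: 39.645 dB in favour of A.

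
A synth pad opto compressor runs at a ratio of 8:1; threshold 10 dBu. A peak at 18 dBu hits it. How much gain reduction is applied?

7 dB

The signal is 8 dB above threshold.
A 8:1 ratio leaves 1 dB of that excess.
Gain reduction = 8 − 1 = 7 dB.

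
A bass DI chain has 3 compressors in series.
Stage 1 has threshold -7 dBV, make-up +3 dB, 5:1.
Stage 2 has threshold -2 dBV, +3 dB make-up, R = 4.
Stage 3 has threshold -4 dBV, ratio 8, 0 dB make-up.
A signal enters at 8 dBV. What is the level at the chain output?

Stage 1: overshoot 15 dB → 15/5 = 3 dB → -4 dBV; +3 dB make-up → -1 dBV.
Stage 2: 1 dB above -2 dBV, reduced 4:1 to 0.25 dB above → -1.75 dBV; +3 dB make-up → 1.25 dBV.
Stage 3: overshoot 5.25 dB → 5.25/8 = 0.65625 dB → -3.34375 dBV.

-3.34375 dBV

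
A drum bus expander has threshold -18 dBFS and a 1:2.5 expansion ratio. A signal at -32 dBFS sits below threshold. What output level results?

Below threshold, a 1:2.5 expander applies gain = (2.5−1)×(T − x) of attenuation.
(2.5−1) × 14 = 21 dB, so output = -32 − 21 = -53 dBFS.

-53 dBFS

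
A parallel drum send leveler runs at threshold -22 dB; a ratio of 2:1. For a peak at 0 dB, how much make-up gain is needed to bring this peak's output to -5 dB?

Without make-up, output = threshold + overshoot/2 = -22 + 11 = -11 dB.
Gap to target: 6 dB.

6 dB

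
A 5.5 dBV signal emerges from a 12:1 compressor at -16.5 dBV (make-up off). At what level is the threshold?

-18.5 dBV

Input is 24 dB above T (since output overshoot × R = input overshoot: (-16.5 − T)·12 = 5.5 − T gives T = -18.5 dBV).
Check: -18.5 + (5.5 − (-18.5))/12 = -18.5 + 2 = -16.5 dBV. ✓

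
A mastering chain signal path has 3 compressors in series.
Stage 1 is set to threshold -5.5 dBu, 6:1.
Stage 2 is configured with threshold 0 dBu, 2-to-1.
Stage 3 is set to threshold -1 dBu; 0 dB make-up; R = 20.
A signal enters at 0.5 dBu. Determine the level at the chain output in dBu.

-4.5 dBu

Stage 1: 0.5 dBu is 6 dB over -5.5 dBu; at 6:1 that becomes 1 dB over, giving -4.5 dBu.
Stage 2: -4.5 dBu ≤ 0 dBu, so stage 2 doesn't engage; output -4.5 dBu.
Stage 3: -4.5 dBu ≤ -1 dBu, so stage 3 doesn't engage; output -4.5 dBu.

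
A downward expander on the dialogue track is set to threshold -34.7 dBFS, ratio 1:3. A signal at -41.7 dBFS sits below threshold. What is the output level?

The input is 7 dB below the -34.7 dBFS threshold.
A 1:3 expander multiplies undershoot by 3: 7 × 3 = 21 dB below threshold.
Output = -34.7 − 21 = -55.7 dBFS.

-55.7 dBFS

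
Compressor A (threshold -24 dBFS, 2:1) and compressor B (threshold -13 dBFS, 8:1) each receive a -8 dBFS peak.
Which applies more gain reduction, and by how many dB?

A: 16 dB over, compressed to 8 dB over, so 8 dB of GR.
B: 5 dB over, compressed to 0.625 dB over, so 4.375 dB of GR.
A reduces 3.625 dB more.

A, by 3.625 dB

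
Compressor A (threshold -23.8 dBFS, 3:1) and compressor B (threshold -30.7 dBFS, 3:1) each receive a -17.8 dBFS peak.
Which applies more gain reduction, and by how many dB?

A: 6 dB over, compressed to 2 dB over, so 4 dB of GR.
B: 12.9 dB over, compressed to 4.3 dB over, so 8.6 dB of GR.
B reduces 4.6 dB more.

B, by 4.6 dB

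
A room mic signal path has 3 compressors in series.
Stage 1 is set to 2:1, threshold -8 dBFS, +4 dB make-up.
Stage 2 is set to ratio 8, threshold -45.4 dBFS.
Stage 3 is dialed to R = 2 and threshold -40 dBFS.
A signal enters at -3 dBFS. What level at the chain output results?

-39.95625 dBFS

Stage 1: 5 dB above -8 dBFS, reduced 2:1 to 2.5 dB above → -5.5 dBFS; +4 dB make-up → -1.5 dBFS.
Stage 2: -1.5 dBFS is 43.9 dB over -45.4 dBFS; at 8:1 that becomes 5.4875 dB over, giving -39.9125 dBFS.
Stage 3: overshoot 0.0875 dB → 0.0875/2 = 0.04375 dB → -39.95625 dBFS.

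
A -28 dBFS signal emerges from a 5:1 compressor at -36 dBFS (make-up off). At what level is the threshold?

-38 dBFS

Input is 10 dB above T (since output overshoot × R = input overshoot: (-36 − T)·5 = -28 − T gives T = -38 dBFS).
Check: -38 + (-28 − (-38))/5 = -38 + 2 = -36 dBFS. ✓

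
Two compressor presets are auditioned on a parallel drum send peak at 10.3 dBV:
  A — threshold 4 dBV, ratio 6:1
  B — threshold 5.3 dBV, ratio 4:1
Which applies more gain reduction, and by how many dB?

A: GR = 6.3 − 6.3/6 = 5.25 dB.
B: GR = 5 − 5/4 = 3.75 dB.
A applies 1.5 dB more gain reduction.

A, by 1.5 dB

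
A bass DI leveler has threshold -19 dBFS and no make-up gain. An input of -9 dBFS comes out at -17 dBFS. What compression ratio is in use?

Input overshoot = -9 − (-19) = 10 dB; output overshoot = -17 − (-19) = 2 dB.
Ratio = 10 / 2 = 5.

5:1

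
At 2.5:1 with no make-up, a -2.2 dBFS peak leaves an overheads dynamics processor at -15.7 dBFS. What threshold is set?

Input is 22.5 dB above T (since output overshoot × R = input overshoot: (-15.7 − T)·2.5 = -2.2 − T gives T = -24.7 dBFS).
Check: -24.7 + (-2.2 − (-24.7))/2.5 = -24.7 + 9 = -15.7 dBFS. ✓

-24.7 dBFS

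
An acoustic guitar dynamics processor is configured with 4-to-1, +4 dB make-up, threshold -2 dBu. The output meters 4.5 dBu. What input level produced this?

8 dBu

Before make-up, the level was 4.5 − 4 = 0.5 dBu.
That's 2.5 dB above the -2 dBu threshold.
Undo the ratio: input overshoot = 2.5 × 4 = 10 dB, giving input = 8 dBu.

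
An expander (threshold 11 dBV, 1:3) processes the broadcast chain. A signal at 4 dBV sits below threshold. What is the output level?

Below threshold, a 1:3 expander applies gain = (3−1)×(T − x) of attenuation.
(3−1) × 7 = 14 dB, so output = 4 − 14 = -10 dBV.

-10 dBV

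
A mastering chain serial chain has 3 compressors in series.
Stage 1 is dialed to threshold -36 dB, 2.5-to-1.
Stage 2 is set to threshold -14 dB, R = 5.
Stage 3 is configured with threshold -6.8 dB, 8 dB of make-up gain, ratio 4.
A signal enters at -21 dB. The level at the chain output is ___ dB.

-22 dB

Stage 1: overshoot 15 dB → 15/2.5 = 6 dB → -30 dB.
Stage 2: -30 dB ≤ -14 dB, so stage 2 doesn't engage; output -30 dB.
Stage 3: -30 dB ≤ -6.8 dB, so stage 3 doesn't engage; make-up brings it to -22 dB.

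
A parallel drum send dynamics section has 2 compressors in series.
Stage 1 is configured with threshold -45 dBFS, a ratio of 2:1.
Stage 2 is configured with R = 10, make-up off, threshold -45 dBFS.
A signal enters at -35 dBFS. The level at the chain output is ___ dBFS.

-44.5 dBFS

Stage 1: -35 dBFS is 10 dB over -45 dBFS; at 2:1 that becomes 5 dB over, giving -40 dBFS.
Stage 2: -40 dBFS is 5 dB over -45 dBFS; at 10:1 that becomes 0.5 dB over, giving -44.5 dBFS.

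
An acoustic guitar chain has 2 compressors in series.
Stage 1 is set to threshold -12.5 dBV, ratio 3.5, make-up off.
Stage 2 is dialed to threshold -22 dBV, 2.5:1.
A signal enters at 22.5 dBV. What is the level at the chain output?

-14.2 dBV

Stage 1: overshoot 35 dB → 35/3.5 = 10 dB → -2.5 dBV.
Stage 2: 19.5 dB above -22 dBV, reduced 2.5:1 to 7.8 dB above → -14.2 dBV.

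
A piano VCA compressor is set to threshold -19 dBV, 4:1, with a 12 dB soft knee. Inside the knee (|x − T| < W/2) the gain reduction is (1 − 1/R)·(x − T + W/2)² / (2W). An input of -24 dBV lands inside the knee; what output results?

x − T + W/2 = -24 − (-19) + 6 = 1.
GR = (1 − 1/4) × 1² / 24 = 0.75 × 1 / 24 = 0.03125 dB.
Output = -24 − 0.03125 = -24.03125 dBV.

-24.03125 dBV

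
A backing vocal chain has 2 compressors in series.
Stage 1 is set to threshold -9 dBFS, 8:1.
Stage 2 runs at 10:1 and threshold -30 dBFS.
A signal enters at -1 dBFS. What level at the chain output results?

-27.8 dBFS

Stage 1: overshoot 8 dB → 8/8 = 1 dB → -8 dBFS.
Stage 2: overshoot 22 dB → 22/10 = 2.2 dB → -27.8 dBFS.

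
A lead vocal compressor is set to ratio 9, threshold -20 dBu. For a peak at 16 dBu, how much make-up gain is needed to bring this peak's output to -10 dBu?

The peak compresses to -20 + 36/9 = -16 dBu.
To reach -10 dBu requires -10 − (-16) = 6 dB of make-up.

6 dB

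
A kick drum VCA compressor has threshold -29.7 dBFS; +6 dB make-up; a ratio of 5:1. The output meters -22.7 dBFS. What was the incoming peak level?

-24.7 dBFS

Stripping the +6 dB make-up gives -28.7 dBFS at the gain stage.
The compressed level sits -28.7 − (-29.7) = 1 dB over threshold.
Undo the ratio: input overshoot = 1 × 5 = 5 dB, giving input = -24.7 dBFS.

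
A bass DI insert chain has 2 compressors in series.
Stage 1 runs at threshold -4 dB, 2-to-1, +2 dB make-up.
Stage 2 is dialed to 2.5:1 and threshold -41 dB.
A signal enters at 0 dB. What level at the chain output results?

Stage 1: overshoot 4 dB → 4/2 = 2 dB → -2 dB; +2 dB make-up → 0 dB.
Stage 2: 0 dB is 41 dB over -41 dB; at 2.5:1 that becomes 16.4 dB over, giving -24.6 dB.

-24.6 dB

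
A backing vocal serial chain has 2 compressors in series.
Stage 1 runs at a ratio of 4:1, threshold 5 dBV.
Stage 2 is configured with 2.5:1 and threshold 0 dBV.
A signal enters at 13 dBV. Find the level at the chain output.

Stage 1: 8 dB above 5 dBV, reduced 4:1 to 2 dB above → 7 dBV.
Stage 2: 7 dB above 0 dBV, reduced 2.5:1 to 2.8 dB above → 2.8 dBV.

2.8 dBV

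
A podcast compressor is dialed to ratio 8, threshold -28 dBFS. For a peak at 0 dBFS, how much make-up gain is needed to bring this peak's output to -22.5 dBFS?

Without make-up, output = threshold + overshoot/8 = -28 + 3.5 = -24.5 dBFS.
Gap to target: 2 dB.

2 dB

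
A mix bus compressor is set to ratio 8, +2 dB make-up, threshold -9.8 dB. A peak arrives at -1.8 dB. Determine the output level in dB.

-6.8 dB

The input is 8 dB above the -9.8 dB threshold.
8:1 compression reduces that to 8/8 = 1 dB over.
Output = -9.8 + 1 = -8.8 dB; make-up adds 2 dB, giving -6.8 dB.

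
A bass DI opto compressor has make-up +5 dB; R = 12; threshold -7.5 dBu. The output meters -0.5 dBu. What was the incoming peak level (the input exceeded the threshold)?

16.5 dBu

Before make-up, the level was -0.5 − 5 = -5.5 dBu.
The compressed level sits -5.5 − (-7.5) = 2 dB over threshold.
Undo the ratio: input overshoot = 2 × 12 = 24 dB, giving input = 16.5 dBu.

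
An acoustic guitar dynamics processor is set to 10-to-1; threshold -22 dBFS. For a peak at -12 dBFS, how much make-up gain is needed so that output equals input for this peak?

9 dB

Without make-up, output = threshold + overshoot/10 = -22 + 1 = -21 dBFS.
Gap to target: 9 dB.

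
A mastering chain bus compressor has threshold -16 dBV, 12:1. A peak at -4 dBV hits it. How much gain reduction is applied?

-4 dBV exceeds the threshold by 12 dB.
At 12:1, output sits 12/12 = 1 dB above threshold.
So the signal is attenuated by 12 − 1 = 11 dB.

11 dB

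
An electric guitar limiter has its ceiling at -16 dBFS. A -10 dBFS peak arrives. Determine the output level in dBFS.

-16 dBFS

A brickwall limiter is an ∞:1 compressor: any input above the ceiling is clamped to -16 dBFS.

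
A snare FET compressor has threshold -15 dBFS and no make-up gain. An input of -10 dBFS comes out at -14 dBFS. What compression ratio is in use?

5:1

Input overshoot = -10 − (-15) = 5 dB; output overshoot = -14 − (-15) = 1 dB.
Ratio = 5 / 1 = 5.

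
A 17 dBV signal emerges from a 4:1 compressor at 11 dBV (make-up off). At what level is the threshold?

Let T be the threshold. Output overshoot = (input overshoot)/R, so 11 − T = (17 − T)/4.
4·(11 − T) = 17 − T → 3·T = 44 − 17 = 27.
T = 27/3 = 9 dBV.

9 dBV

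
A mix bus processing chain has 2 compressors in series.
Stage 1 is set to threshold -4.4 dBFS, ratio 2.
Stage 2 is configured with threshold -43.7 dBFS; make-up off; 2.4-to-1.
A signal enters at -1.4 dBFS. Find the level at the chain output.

Stage 1: 3 dB above -4.4 dBFS, reduced 2:1 to 1.5 dB above → -2.9 dBFS.
Stage 2: 40.8 dB above -43.7 dBFS, reduced 2.4:1 to 17 dB above → -26.7 dBFS.

-26.7 dBFS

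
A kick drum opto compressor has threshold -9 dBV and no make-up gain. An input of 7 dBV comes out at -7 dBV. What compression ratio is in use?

Input overshoot = 7 − (-9) = 16 dB; output overshoot = -7 − (-9) = 2 dB.
Ratio = 16 / 2 = 8.

8:1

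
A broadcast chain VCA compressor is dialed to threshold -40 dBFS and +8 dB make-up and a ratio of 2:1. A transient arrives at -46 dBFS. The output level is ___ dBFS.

-38 dBFS

-46 dBFS is 6 dB below the -40 dBFS threshold, so no gain reduction is applied.
Make-up gain adds 8 dB: -46 + 8 = -38 dBFS.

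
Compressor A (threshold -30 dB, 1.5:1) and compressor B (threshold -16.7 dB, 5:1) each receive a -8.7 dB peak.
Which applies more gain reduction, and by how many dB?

A: 21.3 dB over, compressed to 14.2 dB over, so 7.1 dB of GR.
B: 8 dB over, compressed to 1.6 dB over, so 6.4 dB of GR.
A reduces 0.7 dB more.

A, by 0.7 dB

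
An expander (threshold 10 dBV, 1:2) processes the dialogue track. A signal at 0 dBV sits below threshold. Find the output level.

Undershoot = 10 − 0 = 10 dB.
At 1:2, that expands to 20 dB under threshold.
Output = 10 − 20 = -10 dBV.

-10 dBV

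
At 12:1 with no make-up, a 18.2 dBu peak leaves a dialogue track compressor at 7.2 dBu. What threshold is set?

Let T be the threshold. Output overshoot = (input overshoot)/R, so 7.2 − T = (18.2 − T)/12.
12·(7.2 − T) = 18.2 − T → 11·T = 86.4 − 18.2 = 68.2.
T = 68.2/11 = 6.2 dBu.

6.2 dBu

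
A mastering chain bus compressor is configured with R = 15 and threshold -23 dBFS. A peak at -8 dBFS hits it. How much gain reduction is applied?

14 dB

The signal is 15 dB above threshold.
At 15:1, output sits 15/15 = 1 dB above threshold.
So the signal is attenuated by 15 − 1 = 14 dB.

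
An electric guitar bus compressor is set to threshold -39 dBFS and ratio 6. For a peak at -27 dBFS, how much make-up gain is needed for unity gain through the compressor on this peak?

Without make-up, output = threshold + overshoot/6 = -39 + 2 = -37 dBFS.
Gap to target: 10 dB.

10 dB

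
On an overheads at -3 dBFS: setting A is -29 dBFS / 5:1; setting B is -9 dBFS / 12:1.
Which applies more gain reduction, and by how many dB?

A: GR = 26 − 26/5 = 20.8 dB.
B: GR = 6 − 6/12 = 5.5 dB.
A applies 15.3 dB more gain reduction.

A, by 15.3 dB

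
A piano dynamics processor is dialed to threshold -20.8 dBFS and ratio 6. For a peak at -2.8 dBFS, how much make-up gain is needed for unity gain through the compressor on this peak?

15 dB

Overshoot 18 dB → 18/6 = 3 dB after compression, so the compressed level is -20.8 + 3 = -17.8 dBFS.
Make-up = target − compressed = -2.8 − (-17.8) = 15 dB.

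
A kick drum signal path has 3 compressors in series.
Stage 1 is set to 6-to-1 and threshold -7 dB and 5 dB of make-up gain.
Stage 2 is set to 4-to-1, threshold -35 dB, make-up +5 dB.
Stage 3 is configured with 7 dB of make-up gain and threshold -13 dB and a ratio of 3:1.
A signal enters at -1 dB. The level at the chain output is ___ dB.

Stage 1: 6 dB above -7 dB, reduced 6:1 to 1 dB above → -6 dB; +5 dB make-up → -1 dB.
Stage 2: 34 dB above -35 dB, reduced 4:1 to 8.5 dB above → -26.5 dB; +5 dB make-up → -21.5 dB.
Stage 3: below threshold (-21.5 ≤ -13); passes unchanged; make-up brings it to -14.5 dB.

-14.5 dB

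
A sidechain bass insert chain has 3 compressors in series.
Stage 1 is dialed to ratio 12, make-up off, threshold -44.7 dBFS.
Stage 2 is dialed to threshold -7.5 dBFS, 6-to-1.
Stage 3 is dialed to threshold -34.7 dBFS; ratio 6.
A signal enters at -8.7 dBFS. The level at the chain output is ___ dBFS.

Stage 1: overshoot 36 dB → 36/12 = 3 dB → -41.7 dBFS.
Stage 2: -41.7 dBFS is at or below the -7.5 dBFS threshold — no compression; output -41.7 dBFS.
Stage 3: -41.7 dBFS is at or below the -34.7 dBFS threshold — no compression; output -41.7 dBFS.

-41.7 dBFS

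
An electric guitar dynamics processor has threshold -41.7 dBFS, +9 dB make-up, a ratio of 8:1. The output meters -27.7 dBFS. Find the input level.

-1.7 dBFS

Before make-up, the level was -27.7 − 9 = -36.7 dBFS.
That's 5 dB above the -41.7 dBFS threshold.
Before 8:1 compression the overshoot was 5 × 8 = 40 dB, so input = -41.7 + 40 = -1.7 dBFS.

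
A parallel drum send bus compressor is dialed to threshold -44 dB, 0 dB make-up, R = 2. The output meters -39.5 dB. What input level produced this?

The compressed level sits -39.5 − (-44) = 4.5 dB over threshold.
Before 2:1 compression the overshoot was 4.5 × 2 = 9 dB, so input = -44 + 9 = -35 dB.

-35 dB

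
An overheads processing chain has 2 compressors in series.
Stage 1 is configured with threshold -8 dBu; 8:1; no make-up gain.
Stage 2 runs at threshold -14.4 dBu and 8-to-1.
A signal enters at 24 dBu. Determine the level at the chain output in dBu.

Stage 1: 32 dB above -8 dBu, reduced 8:1 to 4 dB above → -4 dBu.
Stage 2: overshoot 10.4 dB → 10.4/8 = 1.3 dB → -13.1 dBu.

-13.1 dBu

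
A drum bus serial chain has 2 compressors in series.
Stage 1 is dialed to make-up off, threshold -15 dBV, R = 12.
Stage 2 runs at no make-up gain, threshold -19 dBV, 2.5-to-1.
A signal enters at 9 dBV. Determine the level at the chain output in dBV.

-16.6 dBV

Stage 1: 24 dB above -15 dBV, reduced 12:1 to 2 dB above → -13 dBV.
Stage 2: -13 dBV is 6 dB over -19 dBV; at 2.5:1 that becomes 2.4 dB over, giving -16.6 dBV.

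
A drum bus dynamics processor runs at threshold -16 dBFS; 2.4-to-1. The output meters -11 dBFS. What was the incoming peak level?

Post-compression overshoot = -11 − (-16) = 5 dB.
Before 2.4:1 compression the overshoot was 5 × 2.4 = 12 dB, so input = -16 + 12 = -4 dBFS.

-4 dBFS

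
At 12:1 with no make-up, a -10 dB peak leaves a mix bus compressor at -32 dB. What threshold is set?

Gain reduction = -10 − (-32) = 22 dB; output overshoot = GR / (R − 1) = 22 / 11 = 2 dB.
Threshold = output − output overshoot = -32 − 2 = -34 dB.

-34 dB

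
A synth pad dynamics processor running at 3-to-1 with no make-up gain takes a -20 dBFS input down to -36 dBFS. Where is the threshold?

Let T be the threshold. Output overshoot = (input overshoot)/R, so -36 − T = (-20 − T)/3.
3·(-36 − T) = -20 − T → 2·T = -108 − (-20) = -88.
T = -88/2 = -44 dBFS.

-44 dBFS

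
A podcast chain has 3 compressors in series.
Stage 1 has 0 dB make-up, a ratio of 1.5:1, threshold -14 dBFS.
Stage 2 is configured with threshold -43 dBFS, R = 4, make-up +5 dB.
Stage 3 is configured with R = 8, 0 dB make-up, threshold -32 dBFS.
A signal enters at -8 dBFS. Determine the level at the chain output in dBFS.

-31.71875 dBFS

Stage 1: -8 dBFS is 6 dB over -14 dBFS; at 1.5:1 that becomes 4 dB over, giving -10 dBFS.
Stage 2: -10 dBFS is 33 dB over -43 dBFS; at 4:1 that becomes 8.25 dB over, giving -34.75 dBFS; +5 dB make-up → -29.75 dBFS.
Stage 3: 2.25 dB above -32 dBFS, reduced 8:1 to 0.28125 dB above → -31.71875 dBFS.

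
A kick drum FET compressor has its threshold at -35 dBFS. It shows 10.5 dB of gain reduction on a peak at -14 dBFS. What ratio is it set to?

Input overshoot = -14 − (-35) = 21 dB.
Output overshoot = 21 − 10.5 = 10.5 dB.
Ratio = input overshoot / output overshoot = 21 / 10.5 = 2.

2:1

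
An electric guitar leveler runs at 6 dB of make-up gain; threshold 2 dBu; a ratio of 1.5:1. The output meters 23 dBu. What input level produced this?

24.5 dBu

Remove make-up: 23 − 6 = 17 dBu.
The compressed level sits 17 − 2 = 15 dB over threshold.
Input overshoot = R × output overshoot = 22.5 dB → input = 2 + 22.5 = 24.5 dBu.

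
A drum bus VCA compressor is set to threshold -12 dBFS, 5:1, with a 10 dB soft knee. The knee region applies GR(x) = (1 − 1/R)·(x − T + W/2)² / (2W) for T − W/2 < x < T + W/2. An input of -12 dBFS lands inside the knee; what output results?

-13 dBFS

x − T + W/2 = -12 − (-12) + 5 = 5.
GR = (1 − 1/5) × 5² / 20 = 0.8 × 25 / 20 = 1 dB.
Output = -12 − 1 = -13 dBFS.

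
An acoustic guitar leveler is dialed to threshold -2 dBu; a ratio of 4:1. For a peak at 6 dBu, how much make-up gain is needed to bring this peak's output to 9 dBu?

9 dB

Overshoot 8 dB → 8/4 = 2 dB after compression, so the compressed level is -2 + 2 = 0 dBu.
Make-up = target − compressed = 9 − 0 = 9 dB.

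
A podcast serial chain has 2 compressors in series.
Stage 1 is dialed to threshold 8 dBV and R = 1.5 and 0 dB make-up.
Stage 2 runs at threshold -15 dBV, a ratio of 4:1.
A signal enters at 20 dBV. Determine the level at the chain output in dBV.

-7.25 dBV

Stage 1: 20 dBV is 12 dB over 8 dBV; at 1.5:1 that becomes 8 dB over, giving 16 dBV.
Stage 2: overshoot 31 dB → 31/4 = 7.75 dB → -7.25 dBV.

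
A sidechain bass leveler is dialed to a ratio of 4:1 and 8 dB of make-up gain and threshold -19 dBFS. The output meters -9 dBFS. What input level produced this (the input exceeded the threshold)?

Stripping the +8 dB make-up gives -17 dBFS at the gain stage.
The compressed level sits -17 − (-19) = 2 dB over threshold.
Undo the ratio: input overshoot = 2 × 4 = 8 dB, giving input = -11 dBFS.

-11 dBFS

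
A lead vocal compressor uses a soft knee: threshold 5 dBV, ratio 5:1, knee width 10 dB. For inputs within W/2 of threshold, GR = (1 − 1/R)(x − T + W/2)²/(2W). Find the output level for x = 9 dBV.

5.76 dBV

x − T + W/2 = 9 − 5 + 5 = 9.
GR = (1 − 1/5) × 9² / 20 = 0.8 × 81 / 20 = 3.24 dB.
Output = 9 − 3.24 = 5.76 dBV.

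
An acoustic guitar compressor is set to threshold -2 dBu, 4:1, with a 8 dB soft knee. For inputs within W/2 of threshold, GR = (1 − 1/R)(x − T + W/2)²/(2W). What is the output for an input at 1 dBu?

-1.296875 dBu

x − T + W/2 = 1 − (-2) + 4 = 7.
GR = (1 − 1/4) × 7² / 16 = 0.75 × 49 / 16 = 2.296875 dB.
Output = 1 − 2.296875 = -1.296875 dBu.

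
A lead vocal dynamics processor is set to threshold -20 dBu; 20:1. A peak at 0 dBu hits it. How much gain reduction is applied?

0 dBu exceeds the threshold by 20 dB.
After 20:1 compression the overshoot becomes 20/20 = 1 dB.
GR = overshoot in − overshoot out = 20 − 1 = 19 dB.

19 dB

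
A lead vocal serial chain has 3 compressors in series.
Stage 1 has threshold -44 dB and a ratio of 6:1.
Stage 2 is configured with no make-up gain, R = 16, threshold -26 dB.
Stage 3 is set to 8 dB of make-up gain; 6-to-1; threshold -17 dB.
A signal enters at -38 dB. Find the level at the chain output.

-35 dB

Stage 1: overshoot 6 dB → 6/6 = 1 dB → -43 dB.
Stage 2: -43 dB ≤ -26 dB, so stage 2 doesn't engage; output -43 dB.
Stage 3: -43 dB ≤ -17 dB, so stage 3 doesn't engage; make-up brings it to -35 dB.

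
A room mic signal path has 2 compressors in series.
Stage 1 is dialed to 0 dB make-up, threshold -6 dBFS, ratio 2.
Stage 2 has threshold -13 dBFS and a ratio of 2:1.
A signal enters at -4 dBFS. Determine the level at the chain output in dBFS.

-9 dBFS

Stage 1: 2 dB above -6 dBFS, reduced 2:1 to 1 dB above → -5 dBFS.
Stage 2: -5 dBFS is 8 dB over -13 dBFS; at 2:1 that becomes 4 dB over, giving -9 dBFS.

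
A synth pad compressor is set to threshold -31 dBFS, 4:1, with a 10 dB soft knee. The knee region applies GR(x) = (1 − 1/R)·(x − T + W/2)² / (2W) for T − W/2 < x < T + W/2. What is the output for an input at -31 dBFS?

-31.9375 dBFS

x − T + W/2 = -31 − (-31) + 5 = 5.
GR = (1 − 1/4) × 5² / 20 = 0.75 × 25 / 20 = 0.9375 dB.
Output = -31 − 0.9375 = -31.9375 dBFS.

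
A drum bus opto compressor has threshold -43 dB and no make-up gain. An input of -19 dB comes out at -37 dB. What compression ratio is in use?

4:1

Input overshoot = -19 − (-43) = 24 dB; output overshoot = -37 − (-43) = 6 dB.
Ratio = 24 / 6 = 4.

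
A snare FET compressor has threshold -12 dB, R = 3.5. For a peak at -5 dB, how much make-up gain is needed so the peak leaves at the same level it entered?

The peak compresses to -12 + 7/3.5 = -10 dB.
To reach -5 dB requires -5 − (-10) = 5 dB of make-up.

5 dB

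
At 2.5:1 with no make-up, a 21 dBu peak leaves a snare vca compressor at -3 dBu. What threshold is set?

Input is 40 dB above T (since output overshoot × R = input overshoot: (-3 − T)·2.5 = 21 − T gives T = -19 dBu).
Check: -19 + (21 − (-19))/2.5 = -19 + 16 = -3 dBu. ✓

-19 dBu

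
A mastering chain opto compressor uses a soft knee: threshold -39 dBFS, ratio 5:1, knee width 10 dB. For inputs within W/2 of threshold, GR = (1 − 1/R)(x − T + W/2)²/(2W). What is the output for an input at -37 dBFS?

x − T + W/2 = -37 − (-39) + 5 = 7.
GR = (1 − 1/5) × 7² / 20 = 0.8 × 49 / 20 = 1.96 dB.
Output = -37 − 1.96 = -38.96 dBFS.

-38.96 dBFS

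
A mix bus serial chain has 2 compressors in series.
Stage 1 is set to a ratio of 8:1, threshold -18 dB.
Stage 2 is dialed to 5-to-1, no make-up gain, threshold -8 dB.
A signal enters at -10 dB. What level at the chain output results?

Stage 1: 8 dB above -18 dB, reduced 8:1 to 1 dB above → -17 dB.
Stage 2: below threshold (-17 ≤ -8); passes unchanged; output -17 dB.

-17 dB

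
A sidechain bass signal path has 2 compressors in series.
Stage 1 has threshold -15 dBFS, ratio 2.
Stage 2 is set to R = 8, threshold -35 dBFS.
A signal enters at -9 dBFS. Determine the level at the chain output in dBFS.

-32.125 dBFS

Stage 1: overshoot 6 dB → 6/2 = 3 dB → -12 dBFS.
Stage 2: overshoot 23 dB → 23/8 = 2.875 dB → -32.125 dBFS.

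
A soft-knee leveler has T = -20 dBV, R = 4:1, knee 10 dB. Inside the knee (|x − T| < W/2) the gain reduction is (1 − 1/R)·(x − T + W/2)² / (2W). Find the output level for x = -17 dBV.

-19.4 dBV

x − T + W/2 = -17 − (-20) + 5 = 8.
GR = (1 − 1/4) × 8² / 20 = 0.75 × 64 / 20 = 2.4 dB.
Output = -17 − 2.4 = -19.4 dBV.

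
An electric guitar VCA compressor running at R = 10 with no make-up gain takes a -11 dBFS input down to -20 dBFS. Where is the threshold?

-21 dBFS

Input is 10 dB above T (since output overshoot × R = input overshoot: (-20 − T)·10 = -11 − T gives T = -21 dBFS).
Check: -21 + (-11 − (-21))/10 = -21 + 1 = -20 dBFS. ✓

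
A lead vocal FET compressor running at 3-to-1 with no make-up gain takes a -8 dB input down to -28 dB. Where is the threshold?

-38 dB

Let T be the threshold. Output overshoot = (input overshoot)/R, so -28 − T = (-8 − T)/3.
3·(-28 − T) = -8 − T → 2·T = -84 − (-8) = -76.
T = -76/2 = -38 dB.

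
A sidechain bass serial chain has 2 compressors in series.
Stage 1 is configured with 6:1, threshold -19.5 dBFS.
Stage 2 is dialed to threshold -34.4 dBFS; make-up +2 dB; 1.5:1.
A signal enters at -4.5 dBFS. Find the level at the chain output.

Stage 1: -4.5 dBFS is 15 dB over -19.5 dBFS; at 6:1 that becomes 2.5 dB over, giving -17 dBFS.
Stage 2: -17 dBFS is 17.4 dB over -34.4 dBFS; at 1.5:1 that becomes 11.6 dB over, giving -22.8 dBFS; +2 dB make-up → -20.8 dBFS.

-20.8 dBFS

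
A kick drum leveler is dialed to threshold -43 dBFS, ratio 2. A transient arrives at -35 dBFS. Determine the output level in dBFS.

-35 dBFS sits 8 dB over threshold.
At 2:1 the overshoot is divided by 2, leaving 4 dB above threshold.
That puts the output at -39 dBFS.

-39 dBFS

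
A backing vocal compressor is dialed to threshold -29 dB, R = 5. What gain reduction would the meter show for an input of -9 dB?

16 dB

-9 dB exceeds the threshold by 20 dB.
A 5:1 ratio leaves 4 dB of that excess.
GR = overshoot in − overshoot out = 20 − 4 = 16 dB.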